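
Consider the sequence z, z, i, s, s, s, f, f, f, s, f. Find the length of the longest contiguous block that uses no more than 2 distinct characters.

add z: window [z] (1 distinct), len 1
add z: window [z, z] (1 distinct), len 2
add i: window [z, z, i] (2 distinct), len 3
add s: window [i, s] (2 distinct), len 2
add s: window [i, s, s] (2 distinct), len 3
add s: window [i, s, s, s] (2 distinct), len 4
add f: window [s, s, s, f] (2 distinct), len 4
add f: window [s, s, s, f, f] (2 distinct), len 5
add f: window [s, s, s, f, f, f] (2 distinct), len 6
add s: window [s, s, s, f, f, f, s] (2 distinct), len 7
add f: window [s, s, s, f, f, f, s, f] (2 distinct), len 8
Longest length with ≤2 distinct: 8.

8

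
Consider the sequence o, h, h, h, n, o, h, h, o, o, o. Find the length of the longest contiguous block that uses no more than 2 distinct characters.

Extend right; when distinct count exceeds 2, shrink from the left:
[o] 1 distinct, len 1
[o, h] 2 distinct, len 2
[o, h, h] 2 distinct, len 3
[o, h, h, h] 2 distinct, len 4
[h, h, h, n] 2 distinct, len 4
[n, o] 2 distinct, len 2
[o, h] 2 distinct, len 2
[o, h, h] 2 distinct, len 3
[o, h, h, o] 2 distinct, len 4
[o, h, h, o, o] 2 distinct, len 5
[o, h, h, o, o, o] 2 distinct, len 6
Longest length with ≤2 distinct: 6.

6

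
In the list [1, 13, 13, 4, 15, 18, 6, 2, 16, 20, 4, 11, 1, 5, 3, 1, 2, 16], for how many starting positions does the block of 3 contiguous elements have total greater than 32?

1 13 13 → sum 27
13 13 4 → sum 30
13 4 15 → sum 32
4 15 18 → sum 37  > 32 ✓
15 18 6 → sum 39  > 32 ✓
18 6 2 → sum 26
6 2 16 → sum 24
2 16 20 → sum 38  > 32 ✓
16 20 4 → sum 40  > 32 ✓
20 4 11 → sum 35  > 32 ✓
4 11 1 → sum 16
11 1 5 → sum 17
1 5 3 → sum 9
5 3 1 → sum 9
3 1 2 → sum 6
1 2 16 → sum 19
5 windows satisfy the condition.

5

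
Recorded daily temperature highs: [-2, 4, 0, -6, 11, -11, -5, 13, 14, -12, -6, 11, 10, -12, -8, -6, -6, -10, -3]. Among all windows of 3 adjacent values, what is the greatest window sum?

22

[-2, 4, 0] → sum 2
[4, 0, -6] → sum -2
[0, -6, 11] → sum 5
[-6, 11, -11] → sum -6
[11, -11, -5] → sum -5
[-11, -5, 13] → sum -3
[-5, 13, 14] → sum 22
[13, 14, -12] → sum 15
[14, -12, -6] → sum -4
[-12, -6, 11] → sum -7
[-6, 11, 10] → sum 15
[11, 10, -12] → sum 9
[10, -12, -8] → sum -10
[-12, -8, -6] → sum -26
[-8, -6, -6] → sum -20
[-6, -6, -10] → sum -22
[-6, -10, -3] → sum -19
Greatest of these is 22.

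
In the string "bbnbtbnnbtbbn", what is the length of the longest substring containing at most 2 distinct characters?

[b] 1 distinct, len 1
[b, b] 1 distinct, len 2
[b, b, n] 2 distinct, len 3
[b, b, n, b] 2 distinct, len 4
[b, t] 2 distinct, len 2
[b, t, b] 2 distinct, len 3
[b, n] 2 distinct, len 2
[b, n, n] 2 distinct, len 3
[b, n, n, b] 2 distinct, len 4
[b, t] 2 distinct, len 2
[b, t, b] 2 distinct, len 3
[b, t, b, b] 2 distinct, len 4
[b, b, n] 2 distinct, len 3
Longest length with ≤2 distinct: 4.

4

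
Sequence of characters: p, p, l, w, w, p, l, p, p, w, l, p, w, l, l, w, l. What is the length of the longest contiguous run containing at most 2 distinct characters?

Extend right; when distinct count exceeds 2, shrink from the left:
add p: window [p] (1 distinct), len 1
add p: window [p, p] (1 distinct), len 2
add l: window [p, p, l] (2 distinct), len 3
add w: window [l, w] (2 distinct), len 2
add w: window [l, w, w] (2 distinct), len 3
add p: window [w, w, p] (2 distinct), len 3
add l: window [p, l] (2 distinct), len 2
add p: window [p, l, p] (2 distinct), len 3
add p: window [p, l, p, p] (2 distinct), len 4
add w: window [p, p, w] (2 distinct), len 3
add l: window [w, l] (2 distinct), len 2
add p: window [l, p] (2 distinct), len 2
add w: window [p, w] (2 distinct), len 2
add l: window [w, l] (2 distinct), len 2
add l: window [w, l, l] (2 distinct), len 3
add w: window [w, l, l, w] (2 distinct), len 4
add l: window [w, l, l, w, l] (2 distinct), len 5
Longest length with ≤2 distinct: 5.

5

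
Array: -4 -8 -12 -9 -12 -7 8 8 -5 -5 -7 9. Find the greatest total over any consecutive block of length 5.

0

Window sums for each of the 8 positions:
[-4, -8, -12, -9, -12] → sum -45
[-8, -12, -9, -12, -7] → sum -48
[-12, -9, -12, -7, 8] → sum -32
[-9, -12, -7, 8, 8] → sum -12
[-12, -7, 8, 8, -5] → sum -8
[-7, 8, 8, -5, -5] → sum -1
[8, 8, -5, -5, -7] → sum -1
[8, -5, -5, -7, 9] → sum 0
Greatest of these is 0.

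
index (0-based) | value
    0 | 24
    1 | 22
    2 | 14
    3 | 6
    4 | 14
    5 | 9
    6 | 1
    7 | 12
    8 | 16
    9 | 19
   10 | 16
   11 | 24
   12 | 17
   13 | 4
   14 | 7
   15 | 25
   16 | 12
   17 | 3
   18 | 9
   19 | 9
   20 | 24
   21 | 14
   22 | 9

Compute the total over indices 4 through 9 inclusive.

Elements at indices 4..9: 14, 9, 1, 12, 16, 19
sum(14, 9, 1, 12, 16, 19) = 71

71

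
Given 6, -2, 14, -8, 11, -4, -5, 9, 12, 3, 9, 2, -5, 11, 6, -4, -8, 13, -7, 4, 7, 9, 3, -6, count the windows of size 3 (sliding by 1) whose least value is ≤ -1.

17

(6, -2, 14) → min -2  ≤ -1 ✓
(-2, 14, -8) → min -8  ≤ -1 ✓
(14, -8, 11) → min -8  ≤ -1 ✓
(-8, 11, -4) → min -8  ≤ -1 ✓
(11, -4, -5) → min -5  ≤ -1 ✓
(-4, -5, 9) → min -5  ≤ -1 ✓
(-5, 9, 12) → min -5  ≤ -1 ✓
(9, 12, 3) → min 3
(12, 3, 9) → min 3
(3, 9, 2) → min 2
(9, 2, -5) → min -5  ≤ -1 ✓
(2, -5, 11) → min -5  ≤ -1 ✓
(-5, 11, 6) → min -5  ≤ -1 ✓
(11, 6, -4) → min -4  ≤ -1 ✓
(6, -4, -8) → min -8  ≤ -1 ✓
(-4, -8, 13) → min -8  ≤ -1 ✓
(-8, 13, -7) → min -8  ≤ -1 ✓
(13, -7, 4) → min -7  ≤ -1 ✓
(-7, 4, 7) → min -7  ≤ -1 ✓
(4, 7, 9) → min 4
(7, 9, 3) → min 3
(9, 3, -6) → min -6  ≤ -1 ✓
17 windows satisfy the condition.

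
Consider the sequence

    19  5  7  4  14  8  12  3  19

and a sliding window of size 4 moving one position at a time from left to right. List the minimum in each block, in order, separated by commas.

(19, 5, 7, 4) → min 4
(5, 7, 4, 14) → min 4
(7, 4, 14, 8) → min 4
(4, 14, 8, 12) → min 4
(14, 8, 12, 3) → min 3
(8, 12, 3, 19) → min 3

4, 4, 4, 4, 3, 3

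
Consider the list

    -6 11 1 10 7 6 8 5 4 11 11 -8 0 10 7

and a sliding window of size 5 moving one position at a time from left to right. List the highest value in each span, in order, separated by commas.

11, 11, 10, 10, 8, 11, 11, 11, 11, 11, 11

Sliding a size-5 window across the 15 values:
[-6, 11, 1, 10, 7] → max 11
[11, 1, 10, 7, 6] → max 11
[1, 10, 7, 6, 8] → max 10
[10, 7, 6, 8, 5] → max 10
[7, 6, 8, 5, 4] → max 8
[6, 8, 5, 4, 11] → max 11
[8, 5, 4, 11, 11] → max 11
[5, 4, 11, 11, -8] → max 11
[4, 11, 11, -8, 0] → max 11
[11, 11, -8, 0, 10] → max 11
[11, -8, 0, 10, 7] → max 11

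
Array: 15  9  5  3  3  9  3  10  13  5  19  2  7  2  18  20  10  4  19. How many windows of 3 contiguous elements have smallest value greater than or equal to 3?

(15, 9, 5) → min 5  ≥ 3 ✓
(9, 5, 3) → min 3  ≥ 3 ✓
(5, 3, 3) → min 3  ≥ 3 ✓
(3, 3, 9) → min 3  ≥ 3 ✓
(3, 9, 3) → min 3  ≥ 3 ✓
(9, 3, 10) → min 3  ≥ 3 ✓
(3, 10, 13) → min 3  ≥ 3 ✓
(10, 13, 5) → min 5  ≥ 3 ✓
(13, 5, 19) → min 5  ≥ 3 ✓
(5, 19, 2) → min 2
(19, 2, 7) → min 2
(2, 7, 2) → min 2
(7, 2, 18) → min 2
(2, 18, 20) → min 2
(18, 20, 10) → min 10  ≥ 3 ✓
(20, 10, 4) → min 4  ≥ 3 ✓
(10, 4, 19) → min 4  ≥ 3 ✓
12 windows satisfy the condition.

12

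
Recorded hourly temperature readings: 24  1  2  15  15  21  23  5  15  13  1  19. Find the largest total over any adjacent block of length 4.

24 1 2 15 → sum 42
1 2 15 15 → sum 33
2 15 15 21 → sum 53
15 15 21 23 → sum 74
15 21 23 5 → sum 64
21 23 5 15 → sum 64
23 5 15 13 → sum 56
5 15 13 1 → sum 34
15 13 1 19 → sum 48
Largest of these is 74.

74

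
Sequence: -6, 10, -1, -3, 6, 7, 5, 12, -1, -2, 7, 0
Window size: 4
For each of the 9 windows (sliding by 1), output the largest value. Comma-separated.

10, 10, 7, 7, 12, 12, 12, 12, 7

-6 10 -1 -3 → max 10
10 -1 -3 6 → max 10
-1 -3 6 7 → max 7
-3 6 7 5 → max 7
6 7 5 12 → max 12
7 5 12 -1 → max 12
5 12 -1 -2 → max 12
12 -1 -2 7 → max 12
-1 -2 7 0 → max 7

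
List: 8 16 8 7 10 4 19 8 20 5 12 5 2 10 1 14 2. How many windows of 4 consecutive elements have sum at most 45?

12

[8, 16, 8, 7] → sum 39  ≤ 45 ✓
[16, 8, 7, 10] → sum 41  ≤ 45 ✓
[8, 7, 10, 4] → sum 29  ≤ 45 ✓
[7, 10, 4, 19] → sum 40  ≤ 45 ✓
[10, 4, 19, 8] → sum 41  ≤ 45 ✓
[4, 19, 8, 20] → sum 51
[19, 8, 20, 5] → sum 52
[8, 20, 5, 12] → sum 45  ≤ 45 ✓
[20, 5, 12, 5] → sum 42  ≤ 45 ✓
[5, 12, 5, 2] → sum 24  ≤ 45 ✓
[12, 5, 2, 10] → sum 29  ≤ 45 ✓
[5, 2, 10, 1] → sum 18  ≤ 45 ✓
[2, 10, 1, 14] → sum 27  ≤ 45 ✓
[10, 1, 14, 2] → sum 27  ≤ 45 ✓
12 windows satisfy the condition.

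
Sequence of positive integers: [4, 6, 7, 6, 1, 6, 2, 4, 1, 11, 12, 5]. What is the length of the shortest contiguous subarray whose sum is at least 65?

12

add 4: running sum 4 < 65
add 6: running sum 10 < 65
add 7: running sum 17 < 65
add 6: running sum 23 < 65
add 1: running sum 24 < 65
add 6: running sum 30 < 65
add 2: running sum 32 < 65
add 4: running sum 36 < 65
add 1: running sum 37 < 65
add 11: running sum 48 < 65
add 12: running sum 60 < 65
add 5: shortest ending here [4, 6, 7, 6, 1, 6, 2, 4, 1, 11, 12, 5] sum 65, len 12
Shortest qualifying length: 12.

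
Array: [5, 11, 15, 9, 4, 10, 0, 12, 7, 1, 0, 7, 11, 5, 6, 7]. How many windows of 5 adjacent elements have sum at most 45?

[5, 11, 15, 9, 4] → sum 44  ≤ 45 ✓
[11, 15, 9, 4, 10] → sum 49
[15, 9, 4, 10, 0] → sum 38  ≤ 45 ✓
[9, 4, 10, 0, 12] → sum 35  ≤ 45 ✓
[4, 10, 0, 12, 7] → sum 33  ≤ 45 ✓
[10, 0, 12, 7, 1] → sum 30  ≤ 45 ✓
[0, 12, 7, 1, 0] → sum 20  ≤ 45 ✓
[12, 7, 1, 0, 7] → sum 27  ≤ 45 ✓
[7, 1, 0, 7, 11] → sum 26  ≤ 45 ✓
[1, 0, 7, 11, 5] → sum 24  ≤ 45 ✓
[0, 7, 11, 5, 6] → sum 29  ≤ 45 ✓
[7, 11, 5, 6, 7] → sum 36  ≤ 45 ✓
11 windows satisfy the condition.

11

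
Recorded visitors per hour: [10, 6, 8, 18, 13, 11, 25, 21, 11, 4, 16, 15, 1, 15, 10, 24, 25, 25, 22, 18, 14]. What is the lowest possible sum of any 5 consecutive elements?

(10, 6, 8, 18, 13) → sum 55
(6, 8, 18, 13, 11) → sum 56
(8, 18, 13, 11, 25) → sum 75
(18, 13, 11, 25, 21) → sum 88
(13, 11, 25, 21, 11) → sum 81
(11, 25, 21, 11, 4) → sum 72
(25, 21, 11, 4, 16) → sum 77
(21, 11, 4, 16, 15) → sum 67
(11, 4, 16, 15, 1) → sum 47
(4, 16, 15, 1, 15) → sum 51
(16, 15, 1, 15, 10) → sum 57
(15, 1, 15, 10, 24) → sum 65
(1, 15, 10, 24, 25) → sum 75
(15, 10, 24, 25, 25) → sum 99
(10, 24, 25, 25, 22) → sum 106
(24, 25, 25, 22, 18) → sum 114
(25, 25, 22, 18, 14) → sum 104
Lowest of these is 47.

47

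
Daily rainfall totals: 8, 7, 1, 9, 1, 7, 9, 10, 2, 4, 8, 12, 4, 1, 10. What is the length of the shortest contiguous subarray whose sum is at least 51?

7

Extend right; whenever the sum reaches 51, record the length and shrink from the left:
add 8: running sum 8 < 51
add 7: running sum 15 < 51
add 1: running sum 16 < 51
add 9: running sum 25 < 51
add 1: running sum 26 < 51
add 7: running sum 33 < 51
add 9: running sum 42 < 51
end 7: [8, 7, 1, 9, 1, 7, 9, 10] sum 52, len 8
end 8: [8, 7, 1, 9, 1, 7, 9, 10, 2] sum 54, len 9
end 9: [8, 7, 1, 9, 1, 7, 9, 10, 2, 4] sum 58, len 10
end 10: [1, 9, 1, 7, 9, 10, 2, 4, 8] sum 51, len 9
end 11: [7, 9, 10, 2, 4, 8, 12] sum 52, len 7
end 12: [7, 9, 10, 2, 4, 8, 12, 4] sum 56, len 8
end 13: [7, 9, 10, 2, 4, 8, 12, 4, 1] sum 57, len 9
end 14: [10, 2, 4, 8, 12, 4, 1, 10] sum 51, len 8
Shortest qualifying length: 7.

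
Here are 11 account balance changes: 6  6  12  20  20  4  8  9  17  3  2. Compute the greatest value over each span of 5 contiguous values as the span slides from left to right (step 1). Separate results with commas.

6 6 12 20 20 → max 20
6 12 20 20 4 → max 20
12 20 20 4 8 → max 20
20 20 4 8 9 → max 20
20 4 8 9 17 → max 20
4 8 9 17 3 → max 17
8 9 17 3 2 → max 17

20, 20, 20, 20, 20, 17, 17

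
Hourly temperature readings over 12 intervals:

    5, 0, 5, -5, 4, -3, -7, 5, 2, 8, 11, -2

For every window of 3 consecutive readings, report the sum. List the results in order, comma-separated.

10, 0, 4, -4, -6, -5, 0, 15, 21, 17

Sliding a size-3 window across the 12 values:
5 0 5 → sum 10
0 5 -5 → sum 0
5 -5 4 → sum 4
-5 4 -3 → sum -4
4 -3 -7 → sum -6
-3 -7 5 → sum -5
-7 5 2 → sum 0
5 2 8 → sum 15
2 8 11 → sum 21
8 11 -2 → sum 17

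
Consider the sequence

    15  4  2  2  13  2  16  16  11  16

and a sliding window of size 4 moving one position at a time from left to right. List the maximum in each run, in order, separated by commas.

15, 13, 13, 16, 16, 16, 16

Sliding a size-4 window across the 10 values:
(15, 4, 2, 2) → max 15
(4, 2, 2, 13) → max 13
(2, 2, 13, 2) → max 13
(2, 13, 2, 16) → max 16
(13, 2, 16, 16) → max 16
(2, 16, 16, 11) → max 16
(16, 16, 11, 16) → max 16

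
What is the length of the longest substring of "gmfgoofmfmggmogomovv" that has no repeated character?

4

add g: [g] len 1
add m: [g, m] len 2
add f: [g, m, f] len 3
add g (repeat g, move left end past it): [m, f, g] len 3
add o: [m, f, g, o] len 4
add o (repeat o, move left end past it): [o] len 1
add f: [o, f] len 2
add m: [o, f, m] len 3
add f (repeat f, move left end past it): [m, f] len 2
add m (repeat m, move left end past it): [f, m] len 2
add g: [f, m, g] len 3
add g (repeat g, move left end past it): [g] len 1
add m: [g, m] len 2
add o: [g, m, o] len 3
add g (repeat g, move left end past it): [m, o, g] len 3
add o (repeat o, move left end past it): [g, o] len 2
add m: [g, o, m] len 3
add o (repeat o, move left end past it): [m, o] len 2
add v: [m, o, v] len 3
add v (repeat v, move left end past it): [v] len 1
Longest all-distinct length: 4.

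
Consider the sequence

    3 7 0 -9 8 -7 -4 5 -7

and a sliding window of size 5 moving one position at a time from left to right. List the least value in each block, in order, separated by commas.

3 7 0 -9 8 → min -9
7 0 -9 8 -7 → min -9
0 -9 8 -7 -4 → min -9
-9 8 -7 -4 5 → min -9
8 -7 -4 5 -7 → min -7

-9, -9, -9, -9, -7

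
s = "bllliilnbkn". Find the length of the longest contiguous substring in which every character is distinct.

add b: [b] len 1
add l: [b, l] len 2
add l (repeat l, move left end past it): [l] len 1
add l (repeat l, move left end past it): [l] len 1
add i: [l, i] len 2
add i (repeat i, move left end past it): [i] len 1
add l: [i, l] len 2
add n: [i, l, n] len 3
add b: [i, l, n, b] len 4
add k: [i, l, n, b, k] len 5
add n (repeat n, move left end past it): [b, k, n] len 3
Longest all-distinct length: 5.

5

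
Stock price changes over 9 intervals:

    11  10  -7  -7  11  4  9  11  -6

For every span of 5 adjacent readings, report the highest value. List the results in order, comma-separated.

(11, 10, -7, -7, 11) → max 11
(10, -7, -7, 11, 4) → max 11
(-7, -7, 11, 4, 9) → max 11
(-7, 11, 4, 9, 11) → max 11
(11, 4, 9, 11, -6) → max 11

11, 11, 11, 11, 11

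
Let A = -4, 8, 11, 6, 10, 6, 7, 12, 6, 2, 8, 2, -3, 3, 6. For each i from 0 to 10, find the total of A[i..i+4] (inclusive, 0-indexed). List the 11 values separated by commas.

[-4, 8, 11, 6, 10] → sum 31
[8, 11, 6, 10, 6] → sum 41
[11, 6, 10, 6, 7] → sum 40
[6, 10, 6, 7, 12] → sum 41
[10, 6, 7, 12, 6] → sum 41
[6, 7, 12, 6, 2] → sum 33
[7, 12, 6, 2, 8] → sum 35
[12, 6, 2, 8, 2] → sum 30
[6, 2, 8, 2, -3] → sum 15
[2, 8, 2, -3, 3] → sum 12
[8, 2, -3, 3, 6] → sum 16

31, 41, 40, 41, 41, 33, 35, 30, 15, 12, 16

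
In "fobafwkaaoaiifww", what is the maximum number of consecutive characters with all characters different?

6

add f: [f] len 1
add o: [f, o] len 2
add b: [f, o, b] len 3
add a: [f, o, b, a] len 4
add f (repeat f, move left end past it): [o, b, a, f] len 4
add w: [o, b, a, f, w] len 5
add k: [o, b, a, f, w, k] len 6
add a (repeat a, move left end past it): [f, w, k, a] len 4
add a (repeat a, move left end past it): [a] len 1
add o: [a, o] len 2
add a (repeat a, move left end past it): [o, a] len 2
add i: [o, a, i] len 3
add i (repeat i, move left end past it): [i] len 1
add f: [i, f] len 2
add w: [i, f, w] len 3
add w (repeat w, move left end past it): [w] len 1
Longest all-distinct length: 6.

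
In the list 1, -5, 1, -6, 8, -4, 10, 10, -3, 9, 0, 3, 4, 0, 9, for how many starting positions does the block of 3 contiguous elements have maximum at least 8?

9

1 -5 1 → max 1
-5 1 -6 → max 1
1 -6 8 → max 8  ≥ 8 ✓
-6 8 -4 → max 8  ≥ 8 ✓
8 -4 10 → max 10  ≥ 8 ✓
-4 10 10 → max 10  ≥ 8 ✓
10 10 -3 → max 10  ≥ 8 ✓
10 -3 9 → max 10  ≥ 8 ✓
-3 9 0 → max 9  ≥ 8 ✓
9 0 3 → max 9  ≥ 8 ✓
0 3 4 → max 4
3 4 0 → max 4
4 0 9 → max 9  ≥ 8 ✓
9 windows satisfy the condition.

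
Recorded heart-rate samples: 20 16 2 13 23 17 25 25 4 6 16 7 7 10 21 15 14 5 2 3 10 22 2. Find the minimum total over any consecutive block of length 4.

Window sums for each of the 20 positions:
[20, 16, 2, 13] → sum 51
[16, 2, 13, 23] → sum 54
[2, 13, 23, 17] → sum 55
[13, 23, 17, 25] → sum 78
[23, 17, 25, 25] → sum 90
[17, 25, 25, 4] → sum 71
[25, 25, 4, 6] → sum 60
[25, 4, 6, 16] → sum 51
[4, 6, 16, 7] → sum 33
[6, 16, 7, 7] → sum 36
[16, 7, 7, 10] → sum 40
[7, 7, 10, 21] → sum 45
[7, 10, 21, 15] → sum 53
[10, 21, 15, 14] → sum 60
[21, 15, 14, 5] → sum 55
[15, 14, 5, 2] → sum 36
[14, 5, 2, 3] → sum 24
[5, 2, 3, 10] → sum 20
[2, 3, 10, 22] → sum 37
[3, 10, 22, 2] → sum 37
Minimum of these is 20.

20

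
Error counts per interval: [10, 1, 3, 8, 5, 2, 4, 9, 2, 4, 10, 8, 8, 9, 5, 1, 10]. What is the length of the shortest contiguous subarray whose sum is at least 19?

3

add 10: running sum 10 < 19
add 1: running sum 11 < 19
add 3: running sum 14 < 19
add 8: shortest ending here [10, 1, 3, 8] sum 22, len 4
add 5: shortest ending here [10, 1, 3, 8, 5] sum 27, len 5
add 2: shortest ending here [1, 3, 8, 5, 2] sum 19, len 5
add 4: shortest ending here [8, 5, 2, 4] sum 19, len 4
add 9: shortest ending here [5, 2, 4, 9] sum 20, len 4
add 2: shortest ending here [5, 2, 4, 9, 2] sum 22, len 5
add 4: shortest ending here [4, 9, 2, 4] sum 19, len 4
add 10: shortest ending here [9, 2, 4, 10] sum 25, len 4
add 8: shortest ending here [4, 10, 8] sum 22, len 3
add 8: shortest ending here [10, 8, 8] sum 26, len 3
add 9: shortest ending here [8, 8, 9] sum 25, len 3
add 5: shortest ending here [8, 9, 5] sum 22, len 3
add 1: shortest ending here [8, 9, 5, 1] sum 23, len 4
add 10: shortest ending here [9, 5, 1, 10] sum 25, len 4
Shortest qualifying length: 3.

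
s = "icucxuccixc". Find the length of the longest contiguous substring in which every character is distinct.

3

add i: [i] len 1
add c: [i, c] len 2
add u: [i, c, u] len 3
add c (repeat c, move left end past it): [u, c] len 2
add x: [u, c, x] len 3
add u (repeat u, move left end past it): [c, x, u] len 3
add c (repeat c, move left end past it): [x, u, c] len 3
add c (repeat c, move left end past it): [c] len 1
add i: [c, i] len 2
add x: [c, i, x] len 3
add c (repeat c, move left end past it): [i, x, c] len 3
Longest all-distinct length: 3.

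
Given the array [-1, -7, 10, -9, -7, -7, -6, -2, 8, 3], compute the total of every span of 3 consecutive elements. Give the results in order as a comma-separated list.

Sliding a size-3 window across the 10 values:
(-1, -7, 10) → sum 2
(-7, 10, -9) → sum -6
(10, -9, -7) → sum -6
(-9, -7, -7) → sum -23
(-7, -7, -6) → sum -20
(-7, -6, -2) → sum -15
(-6, -2, 8) → sum 0
(-2, 8, 3) → sum 9

2, -6, -6, -23, -20, -15, 0, 9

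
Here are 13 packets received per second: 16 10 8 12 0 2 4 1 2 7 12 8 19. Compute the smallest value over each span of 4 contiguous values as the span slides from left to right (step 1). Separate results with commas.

(16, 10, 8, 12) → min 8
(10, 8, 12, 0) → min 0
(8, 12, 0, 2) → min 0
(12, 0, 2, 4) → min 0
(0, 2, 4, 1) → min 0
(2, 4, 1, 2) → min 1
(4, 1, 2, 7) → min 1
(1, 2, 7, 12) → min 1
(2, 7, 12, 8) → min 2
(7, 12, 8, 19) → min 7

8, 0, 0, 0, 0, 1, 1, 1, 2, 7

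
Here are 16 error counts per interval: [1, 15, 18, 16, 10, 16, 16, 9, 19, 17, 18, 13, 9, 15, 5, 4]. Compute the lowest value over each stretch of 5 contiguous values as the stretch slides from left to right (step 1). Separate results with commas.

(1, 15, 18, 16, 10) → min 1
(15, 18, 16, 10, 16) → min 10
(18, 16, 10, 16, 16) → min 10
(16, 10, 16, 16, 9) → min 9
(10, 16, 16, 9, 19) → min 9
(16, 16, 9, 19, 17) → min 9
(16, 9, 19, 17, 18) → min 9
(9, 19, 17, 18, 13) → min 9
(19, 17, 18, 13, 9) → min 9
(17, 18, 13, 9, 15) → min 9
(18, 13, 9, 15, 5) → min 5
(13, 9, 15, 5, 4) → min 4

1, 10, 10, 9, 9, 9, 9, 9, 9, 9, 5, 4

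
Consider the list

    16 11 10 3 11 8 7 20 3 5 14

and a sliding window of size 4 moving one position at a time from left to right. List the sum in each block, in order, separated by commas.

(16, 11, 10, 3) → sum 40
(11, 10, 3, 11) → sum 35
(10, 3, 11, 8) → sum 32
(3, 11, 8, 7) → sum 29
(11, 8, 7, 20) → sum 46
(8, 7, 20, 3) → sum 38
(7, 20, 3, 5) → sum 35
(20, 3, 5, 14) → sum 42

40, 35, 32, 29, 46, 38, 35, 42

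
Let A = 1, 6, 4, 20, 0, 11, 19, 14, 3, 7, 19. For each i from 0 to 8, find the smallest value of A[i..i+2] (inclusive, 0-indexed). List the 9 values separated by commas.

Sliding a size-3 window across the 11 values:
(1, 6, 4) → min 1
(6, 4, 20) → min 4
(4, 20, 0) → min 0
(20, 0, 11) → min 0
(0, 11, 19) → min 0
(11, 19, 14) → min 11
(19, 14, 3) → min 3
(14, 3, 7) → min 3
(3, 7, 19) → min 3

1, 4, 0, 0, 0, 11, 3, 3, 3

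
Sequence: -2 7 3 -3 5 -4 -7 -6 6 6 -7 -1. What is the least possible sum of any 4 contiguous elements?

-12

Each size-4 window and its sum:
-2 7 3 -3 → sum 5
7 3 -3 5 → sum 12
3 -3 5 -4 → sum 1
-3 5 -4 -7 → sum -9
5 -4 -7 -6 → sum -12
-4 -7 -6 6 → sum -11
-7 -6 6 6 → sum -1
-6 6 6 -7 → sum -1
6 6 -7 -1 → sum 4
Least of these is -12.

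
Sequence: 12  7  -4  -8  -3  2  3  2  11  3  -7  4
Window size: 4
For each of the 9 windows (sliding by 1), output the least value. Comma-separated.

(12, 7, -4, -8) → min -8
(7, -4, -8, -3) → min -8
(-4, -8, -3, 2) → min -8
(-8, -3, 2, 3) → min -8
(-3, 2, 3, 2) → min -3
(2, 3, 2, 11) → min 2
(3, 2, 11, 3) → min 2
(2, 11, 3, -7) → min -7
(11, 3, -7, 4) → min -7

-8, -8, -8, -8, -3, 2, 2, -7, -7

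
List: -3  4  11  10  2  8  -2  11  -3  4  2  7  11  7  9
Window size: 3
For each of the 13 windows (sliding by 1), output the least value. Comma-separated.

-3, 4, 2, 2, -2, -2, -3, -3, -3, 2, 2, 7, 7

[-3, 4, 11] → min -3
[4, 11, 10] → min 4
[11, 10, 2] → min 2
[10, 2, 8] → min 2
[2, 8, -2] → min -2
[8, -2, 11] → min -2
[-2, 11, -3] → min -3
[11, -3, 4] → min -3
[-3, 4, 2] → min -3
[4, 2, 7] → min 2
[2, 7, 11] → min 2
[7, 11, 7] → min 7
[11, 7, 9] → min 7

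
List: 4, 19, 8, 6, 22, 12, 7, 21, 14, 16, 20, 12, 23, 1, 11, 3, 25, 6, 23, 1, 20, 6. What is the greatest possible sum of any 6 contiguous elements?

106

(4, 19, 8, 6, 22, 12) → sum 71
(19, 8, 6, 22, 12, 7) → sum 74
(8, 6, 22, 12, 7, 21) → sum 76
(6, 22, 12, 7, 21, 14) → sum 82
(22, 12, 7, 21, 14, 16) → sum 92
(12, 7, 21, 14, 16, 20) → sum 90
(7, 21, 14, 16, 20, 12) → sum 90
(21, 14, 16, 20, 12, 23) → sum 106
(14, 16, 20, 12, 23, 1) → sum 86
(16, 20, 12, 23, 1, 11) → sum 83
(20, 12, 23, 1, 11, 3) → sum 70
(12, 23, 1, 11, 3, 25) → sum 75
(23, 1, 11, 3, 25, 6) → sum 69
(1, 11, 3, 25, 6, 23) → sum 69
(11, 3, 25, 6, 23, 1) → sum 69
(3, 25, 6, 23, 1, 20) → sum 78
(25, 6, 23, 1, 20, 6) → sum 81
Greatest of these is 106.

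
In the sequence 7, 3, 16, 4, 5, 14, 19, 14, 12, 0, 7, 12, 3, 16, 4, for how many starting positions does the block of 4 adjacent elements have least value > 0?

8

(7, 3, 16, 4) → min 3  > 0 ✓
(3, 16, 4, 5) → min 3  > 0 ✓
(16, 4, 5, 14) → min 4  > 0 ✓
(4, 5, 14, 19) → min 4  > 0 ✓
(5, 14, 19, 14) → min 5  > 0 ✓
(14, 19, 14, 12) → min 12  > 0 ✓
(19, 14, 12, 0) → min 0
(14, 12, 0, 7) → min 0
(12, 0, 7, 12) → min 0
(0, 7, 12, 3) → min 0
(7, 12, 3, 16) → min 3  > 0 ✓
(12, 3, 16, 4) → min 3  > 0 ✓
8 windows satisfy the condition.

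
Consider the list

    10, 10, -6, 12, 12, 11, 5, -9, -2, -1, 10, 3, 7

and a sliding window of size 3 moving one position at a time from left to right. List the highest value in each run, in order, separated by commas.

Sliding a size-3 window across the 13 values:
(10, 10, -6) → max 10
(10, -6, 12) → max 12
(-6, 12, 12) → max 12
(12, 12, 11) → max 12
(12, 11, 5) → max 12
(11, 5, -9) → max 11
(5, -9, -2) → max 5
(-9, -2, -1) → max -1
(-2, -1, 10) → max 10
(-1, 10, 3) → max 10
(10, 3, 7) → max 10

10, 12, 12, 12, 12, 11, 5, -1, 10, 10, 10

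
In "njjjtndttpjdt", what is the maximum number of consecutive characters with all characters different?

add n: [n] len 1
add j: [n, j] len 2
add j (repeat j, move left end past it): [j] len 1
add j (repeat j, move left end past it): [j] len 1
add t: [j, t] len 2
add n: [j, t, n] len 3
add d: [j, t, n, d] len 4
add t (repeat t, move left end past it): [n, d, t] len 3
add t (repeat t, move left end past it): [t] len 1
add p: [t, p] len 2
add j: [t, p, j] len 3
add d: [t, p, j, d] len 4
add t (repeat t, move left end past it): [p, j, d, t] len 4
Longest all-distinct length: 4.

4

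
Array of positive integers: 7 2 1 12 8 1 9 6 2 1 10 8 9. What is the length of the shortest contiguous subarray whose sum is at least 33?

5

Extend right; whenever the sum reaches 33, record the length and shrink from the left:
add 7: running sum 7 < 33
add 2: running sum 9 < 33
add 1: running sum 10 < 33
add 12: running sum 22 < 33
add 8: running sum 30 < 33
add 1: running sum 31 < 33
end 6: [2, 1, 12, 8, 1, 9] sum 33, len 6
end 7: [12, 8, 1, 9, 6] sum 36, len 5
end 8: [12, 8, 1, 9, 6, 2] sum 38, len 6
end 9: [12, 8, 1, 9, 6, 2, 1] sum 39, len 7
end 10: [8, 1, 9, 6, 2, 1, 10] sum 37, len 7
end 11: [9, 6, 2, 1, 10, 8] sum 36, len 6
end 12: [6, 2, 1, 10, 8, 9] sum 36, len 6
Shortest qualifying length: 5.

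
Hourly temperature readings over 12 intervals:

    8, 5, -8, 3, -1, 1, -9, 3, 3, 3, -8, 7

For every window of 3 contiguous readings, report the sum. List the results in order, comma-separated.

Sliding a size-3 window across the 12 values:
(8, 5, -8) → sum 5
(5, -8, 3) → sum 0
(-8, 3, -1) → sum -6
(3, -1, 1) → sum 3
(-1, 1, -9) → sum -9
(1, -9, 3) → sum -5
(-9, 3, 3) → sum -3
(3, 3, 3) → sum 9
(3, 3, -8) → sum -2
(3, -8, 7) → sum 2

5, 0, -6, 3, -9, -5, -3, 9, -2, 2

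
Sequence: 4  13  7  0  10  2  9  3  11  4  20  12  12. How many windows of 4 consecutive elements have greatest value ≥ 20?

3

(4, 13, 7, 0) → max 13
(13, 7, 0, 10) → max 13
(7, 0, 10, 2) → max 10
(0, 10, 2, 9) → max 10
(10, 2, 9, 3) → max 10
(2, 9, 3, 11) → max 11
(9, 3, 11, 4) → max 11
(3, 11, 4, 20) → max 20  ≥ 20 ✓
(11, 4, 20, 12) → max 20  ≥ 20 ✓
(4, 20, 12, 12) → max 20  ≥ 20 ✓
3 windows satisfy the condition.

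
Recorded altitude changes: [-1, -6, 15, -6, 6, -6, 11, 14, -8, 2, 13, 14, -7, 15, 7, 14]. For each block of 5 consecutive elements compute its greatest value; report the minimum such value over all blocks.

(-1, -6, 15, -6, 6) → max 15
(-6, 15, -6, 6, -6) → max 15
(15, -6, 6, -6, 11) → max 15
(-6, 6, -6, 11, 14) → max 14
(6, -6, 11, 14, -8) → max 14
(-6, 11, 14, -8, 2) → max 14
(11, 14, -8, 2, 13) → max 14
(14, -8, 2, 13, 14) → max 14
(-8, 2, 13, 14, -7) → max 14
(2, 13, 14, -7, 15) → max 15
(13, 14, -7, 15, 7) → max 15
(14, -7, 15, 7, 14) → max 15
Minimum of these is 14.

14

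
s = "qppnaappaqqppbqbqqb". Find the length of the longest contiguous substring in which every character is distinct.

3

[q] len 1
[q, p] len 2
[p] len 1
[p, n] len 2
[p, n, a] len 3
[a] len 1
[a, p] len 2
[p] len 1
[p, a] len 2
[p, a, q] len 3
[q] len 1
[q, p] len 2
[p] len 1
[p, b] len 2
[p, b, q] len 3
[q, b] len 2
[b, q] len 2
[q] len 1
[q, b] len 2
Longest all-distinct length: 3.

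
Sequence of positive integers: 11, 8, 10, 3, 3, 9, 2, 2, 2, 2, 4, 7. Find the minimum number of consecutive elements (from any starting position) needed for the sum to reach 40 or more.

add 11: running sum 11 < 40
add 8: running sum 19 < 40
add 10: running sum 29 < 40
add 3: running sum 32 < 40
add 3: running sum 35 < 40
add 9: shortest ending here [11, 8, 10, 3, 3, 9] sum 44, len 6
add 2: shortest ending here [11, 8, 10, 3, 3, 9, 2] sum 46, len 7
add 2: shortest ending here [11, 8, 10, 3, 3, 9, 2, 2] sum 48, len 8
add 2: shortest ending here [11, 8, 10, 3, 3, 9, 2, 2, 2] sum 50, len 9
add 2: shortest ending here [8, 10, 3, 3, 9, 2, 2, 2, 2] sum 41, len 9
add 4: shortest ending here [8, 10, 3, 3, 9, 2, 2, 2, 2, 4] sum 45, len 10
add 7: shortest ending here [10, 3, 3, 9, 2, 2, 2, 2, 4, 7] sum 44, len 10
Shortest qualifying length: 6.

6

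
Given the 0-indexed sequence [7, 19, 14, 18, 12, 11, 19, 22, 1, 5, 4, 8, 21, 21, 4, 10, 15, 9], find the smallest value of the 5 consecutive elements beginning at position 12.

Elements at indices 12..16: 21, 21, 4, 10, 15
min(21, 21, 4, 10, 15) = 4

4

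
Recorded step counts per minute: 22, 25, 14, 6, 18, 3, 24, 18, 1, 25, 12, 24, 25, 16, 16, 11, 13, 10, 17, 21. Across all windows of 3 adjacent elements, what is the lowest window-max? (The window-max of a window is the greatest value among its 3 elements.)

13

[22, 25, 14] → max 25
[25, 14, 6] → max 25
[14, 6, 18] → max 18
[6, 18, 3] → max 18
[18, 3, 24] → max 24
[3, 24, 18] → max 24
[24, 18, 1] → max 24
[18, 1, 25] → max 25
[1, 25, 12] → max 25
[25, 12, 24] → max 25
[12, 24, 25] → max 25
[24, 25, 16] → max 25
[25, 16, 16] → max 25
[16, 16, 11] → max 16
[16, 11, 13] → max 16
[11, 13, 10] → max 13
[13, 10, 17] → max 17
[10, 17, 21] → max 21
Lowest of these is 13.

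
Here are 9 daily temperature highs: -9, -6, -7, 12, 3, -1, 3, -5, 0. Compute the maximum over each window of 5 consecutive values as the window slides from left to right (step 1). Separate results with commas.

12, 12, 12, 12, 3

Sliding a size-5 window across the 9 values:
(-9, -6, -7, 12, 3) → max 12
(-6, -7, 12, 3, -1) → max 12
(-7, 12, 3, -1, 3) → max 12
(12, 3, -1, 3, -5) → max 12
(3, -1, 3, -5, 0) → max 3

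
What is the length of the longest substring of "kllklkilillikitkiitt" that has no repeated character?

3

[k] len 1
[k, l] len 2
[l] len 1
[l, k] len 2
[k, l] len 2
[l, k] len 2
[l, k, i] len 3
[k, i, l] len 3
[l, i] len 2
[i, l] len 2
[l] len 1
[l, i] len 2
[l, i, k] len 3
[k, i] len 2
[k, i, t] len 3
[i, t, k] len 3
[t, k, i] len 3
[i] len 1
[i, t] len 2
[t] len 1
Longest all-distinct length: 3.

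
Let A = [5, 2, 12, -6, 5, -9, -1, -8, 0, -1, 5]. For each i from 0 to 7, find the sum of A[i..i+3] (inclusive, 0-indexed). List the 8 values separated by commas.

5 2 12 -6 → sum 13
2 12 -6 5 → sum 13
12 -6 5 -9 → sum 2
-6 5 -9 -1 → sum -11
5 -9 -1 -8 → sum -13
-9 -1 -8 0 → sum -18
-1 -8 0 -1 → sum -10
-8 0 -1 5 → sum -4

13, 13, 2, -11, -13, -18, -10, -4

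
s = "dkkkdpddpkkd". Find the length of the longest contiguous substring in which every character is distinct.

[d] len 1
[d, k] len 2
[k] len 1
[k] len 1
[k, d] len 2
[k, d, p] len 3
[p, d] len 2
[d] len 1
[d, p] len 2
[d, p, k] len 3
[k] len 1
[k, d] len 2
Longest all-distinct length: 3.

3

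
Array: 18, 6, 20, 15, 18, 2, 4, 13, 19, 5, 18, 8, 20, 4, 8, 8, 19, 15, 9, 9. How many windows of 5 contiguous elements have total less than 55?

4

(18, 6, 20, 15, 18) → sum 77
(6, 20, 15, 18, 2) → sum 61
(20, 15, 18, 2, 4) → sum 59
(15, 18, 2, 4, 13) → sum 52  < 55 ✓
(18, 2, 4, 13, 19) → sum 56
(2, 4, 13, 19, 5) → sum 43  < 55 ✓
(4, 13, 19, 5, 18) → sum 59
(13, 19, 5, 18, 8) → sum 63
(19, 5, 18, 8, 20) → sum 70
(5, 18, 8, 20, 4) → sum 55
(18, 8, 20, 4, 8) → sum 58
(8, 20, 4, 8, 8) → sum 48  < 55 ✓
(20, 4, 8, 8, 19) → sum 59
(4, 8, 8, 19, 15) → sum 54  < 55 ✓
(8, 8, 19, 15, 9) → sum 59
(8, 19, 15, 9, 9) → sum 60
4 windows satisfy the condition.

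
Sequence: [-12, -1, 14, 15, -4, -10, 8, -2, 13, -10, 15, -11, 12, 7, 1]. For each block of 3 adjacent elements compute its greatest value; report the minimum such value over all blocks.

(-12, -1, 14) → max 14
(-1, 14, 15) → max 15
(14, 15, -4) → max 15
(15, -4, -10) → max 15
(-4, -10, 8) → max 8
(-10, 8, -2) → max 8
(8, -2, 13) → max 13
(-2, 13, -10) → max 13
(13, -10, 15) → max 15
(-10, 15, -11) → max 15
(15, -11, 12) → max 15
(-11, 12, 7) → max 12
(12, 7, 1) → max 12
Minimum of these is 8.

8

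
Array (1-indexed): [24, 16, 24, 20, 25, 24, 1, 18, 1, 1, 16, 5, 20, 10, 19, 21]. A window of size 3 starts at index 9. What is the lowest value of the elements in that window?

Elements at indices 9..11: 1, 1, 16
min(1, 1, 16) = 1

1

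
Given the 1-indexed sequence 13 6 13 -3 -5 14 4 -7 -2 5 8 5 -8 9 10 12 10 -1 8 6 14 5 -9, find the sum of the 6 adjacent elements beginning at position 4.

Elements at indices 4..9: -3, -5, 14, 4, -7, -2
sum(-3, -5, 14, 4, -7, -2) = 1

1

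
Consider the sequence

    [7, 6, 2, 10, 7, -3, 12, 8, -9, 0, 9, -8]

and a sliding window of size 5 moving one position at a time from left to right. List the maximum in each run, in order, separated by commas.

10, 10, 12, 12, 12, 12, 12, 9

(7, 6, 2, 10, 7) → max 10
(6, 2, 10, 7, -3) → max 10
(2, 10, 7, -3, 12) → max 12
(10, 7, -3, 12, 8) → max 12
(7, -3, 12, 8, -9) → max 12
(-3, 12, 8, -9, 0) → max 12
(12, 8, -9, 0, 9) → max 12
(8, -9, 0, 9, -8) → max 9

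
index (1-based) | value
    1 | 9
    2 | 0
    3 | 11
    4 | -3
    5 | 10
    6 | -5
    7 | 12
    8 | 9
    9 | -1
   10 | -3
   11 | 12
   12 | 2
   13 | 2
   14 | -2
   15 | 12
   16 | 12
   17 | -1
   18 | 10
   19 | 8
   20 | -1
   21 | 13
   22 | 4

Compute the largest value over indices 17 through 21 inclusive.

13

Elements at indices 17..21: -1, 10, 8, -1, 13
max(-1, 10, 8, -1, 13) = 13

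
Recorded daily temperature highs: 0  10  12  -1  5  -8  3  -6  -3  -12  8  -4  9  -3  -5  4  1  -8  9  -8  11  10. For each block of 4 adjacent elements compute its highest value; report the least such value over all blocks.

3

Window maxs for each of the 19 positions:
(0, 10, 12, -1) → max 12
(10, 12, -1, 5) → max 12
(12, -1, 5, -8) → max 12
(-1, 5, -8, 3) → max 5
(5, -8, 3, -6) → max 5
(-8, 3, -6, -3) → max 3
(3, -6, -3, -12) → max 3
(-6, -3, -12, 8) → max 8
(-3, -12, 8, -4) → max 8
(-12, 8, -4, 9) → max 9
(8, -4, 9, -3) → max 9
(-4, 9, -3, -5) → max 9
(9, -3, -5, 4) → max 9
(-3, -5, 4, 1) → max 4
(-5, 4, 1, -8) → max 4
(4, 1, -8, 9) → max 9
(1, -8, 9, -8) → max 9
(-8, 9, -8, 11) → max 11
(9, -8, 11, 10) → max 11
Least of these is 3.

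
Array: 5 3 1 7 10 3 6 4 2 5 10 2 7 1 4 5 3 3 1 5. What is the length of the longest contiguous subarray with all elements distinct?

8

[5] len 1
[5, 3] len 2
[5, 3, 1] len 3
[5, 3, 1, 7] len 4
[5, 3, 1, 7, 10] len 5
[1, 7, 10, 3] len 4
[1, 7, 10, 3, 6] len 5
[1, 7, 10, 3, 6, 4] len 6
[1, 7, 10, 3, 6, 4, 2] len 7
[1, 7, 10, 3, 6, 4, 2, 5] len 8
[3, 6, 4, 2, 5, 10] len 6
[5, 10, 2] len 3
[5, 10, 2, 7] len 4
[5, 10, 2, 7, 1] len 5
[5, 10, 2, 7, 1, 4] len 6
[10, 2, 7, 1, 4, 5] len 6
[10, 2, 7, 1, 4, 5, 3] len 7
[3] len 1
[3, 1] len 2
[3, 1, 5] len 3
Longest all-distinct length: 8.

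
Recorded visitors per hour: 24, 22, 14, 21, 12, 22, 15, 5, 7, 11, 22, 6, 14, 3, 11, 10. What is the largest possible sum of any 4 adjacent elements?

81

Each size-4 window and its sum:
[24, 22, 14, 21] → sum 81
[22, 14, 21, 12] → sum 69
[14, 21, 12, 22] → sum 69
[21, 12, 22, 15] → sum 70
[12, 22, 15, 5] → sum 54
[22, 15, 5, 7] → sum 49
[15, 5, 7, 11] → sum 38
[5, 7, 11, 22] → sum 45
[7, 11, 22, 6] → sum 46
[11, 22, 6, 14] → sum 53
[22, 6, 14, 3] → sum 45
[6, 14, 3, 11] → sum 34
[14, 3, 11, 10] → sum 38
Largest of these is 81.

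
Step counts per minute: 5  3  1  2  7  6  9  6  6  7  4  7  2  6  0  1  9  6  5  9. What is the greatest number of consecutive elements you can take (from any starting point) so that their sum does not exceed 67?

[5] sum 5 len 1
[5, 3] sum 8 len 2
[5, 3, 1] sum 9 len 3
[5, 3, 1, 2] sum 11 len 4
[5, 3, 1, 2, 7] sum 18 len 5
[5, 3, 1, 2, 7, 6] sum 24 len 6
[5, 3, 1, 2, 7, 6, 9] sum 33 len 7
[5, 3, 1, 2, 7, 6, 9, 6] sum 39 len 8
[5, 3, 1, 2, 7, 6, 9, 6, 6] sum 45 len 9
[5, 3, 1, 2, 7, 6, 9, 6, 6, 7] sum 52 len 10
[5, 3, 1, 2, 7, 6, 9, 6, 6, 7, 4] sum 56 len 11
[5, 3, 1, 2, 7, 6, 9, 6, 6, 7, 4, 7] sum 63 len 12
[5, 3, 1, 2, 7, 6, 9, 6, 6, 7, 4, 7, 2] sum 65 len 13
[3, 1, 2, 7, 6, 9, 6, 6, 7, 4, 7, 2, 6] sum 66 len 13
[3, 1, 2, 7, 6, 9, 6, 6, 7, 4, 7, 2, 6, 0] sum 66 len 14
[3, 1, 2, 7, 6, 9, 6, 6, 7, 4, 7, 2, 6, 0, 1] sum 67 len 15
[6, 9, 6, 6, 7, 4, 7, 2, 6, 0, 1, 9] sum 63 len 12
[9, 6, 6, 7, 4, 7, 2, 6, 0, 1, 9, 6] sum 63 len 12
[6, 6, 7, 4, 7, 2, 6, 0, 1, 9, 6, 5] sum 59 len 12
[6, 7, 4, 7, 2, 6, 0, 1, 9, 6, 5, 9] sum 62 len 12
Longest length seen: 15.

15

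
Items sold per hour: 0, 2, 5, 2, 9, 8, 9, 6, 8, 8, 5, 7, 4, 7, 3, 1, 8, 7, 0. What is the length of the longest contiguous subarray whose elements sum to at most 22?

5

→ 0: sum 0, len 1
→ 2: sum 2, len 2
→ 5: sum 7, len 3
→ 2: sum 9, len 4
→ 9: sum 18, len 5
→ 8 (dropped 0, 2, 5): sum 19, len 3
→ 9 (dropped 2, 9): sum 17, len 2
→ 6 (dropped 8): sum 15, len 2
→ 8 (dropped 9): sum 14, len 2
→ 8: sum 22, len 3
→ 5 (dropped 6): sum 21, len 3
→ 7 (dropped 8): sum 20, len 3
→ 4 (dropped 8): sum 16, len 3
→ 7 (dropped 5): sum 18, len 3
→ 3: sum 21, len 4
→ 1: sum 22, len 5
→ 8 (dropped 7, 4): sum 19, len 4
→ 7 (dropped 7): sum 19, len 4
→ 0: sum 19, len 5
Longest length seen: 5.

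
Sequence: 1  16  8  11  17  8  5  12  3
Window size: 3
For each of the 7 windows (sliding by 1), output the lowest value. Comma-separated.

Sliding a size-3 window across the 9 values:
(1, 16, 8) → min 1
(16, 8, 11) → min 8
(8, 11, 17) → min 8
(11, 17, 8) → min 8
(17, 8, 5) → min 5
(8, 5, 12) → min 5
(5, 12, 3) → min 3

1, 8, 8, 8, 5, 5, 3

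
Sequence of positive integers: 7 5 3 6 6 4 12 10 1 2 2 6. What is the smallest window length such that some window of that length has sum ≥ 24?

3

add 7: running sum 7 < 24
add 5: running sum 12 < 24
add 3: running sum 15 < 24
add 6: running sum 21 < 24
end 4: [7, 5, 3, 6, 6] sum 27, len 5
end 5: [5, 3, 6, 6, 4] sum 24, len 5
end 6: [6, 6, 4, 12] sum 28, len 4
end 7: [4, 12, 10] sum 26, len 3
end 8: [4, 12, 10, 1] sum 27, len 4
end 9: [12, 10, 1, 2] sum 25, len 4
end 10: [12, 10, 1, 2, 2] sum 27, len 5
end 11: [12, 10, 1, 2, 2, 6] sum 33, len 6
Shortest qualifying length: 3.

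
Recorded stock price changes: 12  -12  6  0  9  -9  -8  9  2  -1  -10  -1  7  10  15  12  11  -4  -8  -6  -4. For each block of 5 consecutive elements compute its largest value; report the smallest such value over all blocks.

7

(12, -12, 6, 0, 9) → max 12
(-12, 6, 0, 9, -9) → max 9
(6, 0, 9, -9, -8) → max 9
(0, 9, -9, -8, 9) → max 9
(9, -9, -8, 9, 2) → max 9
(-9, -8, 9, 2, -1) → max 9
(-8, 9, 2, -1, -10) → max 9
(9, 2, -1, -10, -1) → max 9
(2, -1, -10, -1, 7) → max 7
(-1, -10, -1, 7, 10) → max 10
(-10, -1, 7, 10, 15) → max 15
(-1, 7, 10, 15, 12) → max 15
(7, 10, 15, 12, 11) → max 15
(10, 15, 12, 11, -4) → max 15
(15, 12, 11, -4, -8) → max 15
(12, 11, -4, -8, -6) → max 12
(11, -4, -8, -6, -4) → max 11
Smallest of these is 7.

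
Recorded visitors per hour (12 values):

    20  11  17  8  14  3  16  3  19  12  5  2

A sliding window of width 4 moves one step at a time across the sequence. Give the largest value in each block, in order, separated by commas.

20 11 17 8 → max 20
11 17 8 14 → max 17
17 8 14 3 → max 17
8 14 3 16 → max 16
14 3 16 3 → max 16
3 16 3 19 → max 19
16 3 19 12 → max 19
3 19 12 5 → max 19
19 12 5 2 → max 19

20, 17, 17, 16, 16, 19, 19, 19, 19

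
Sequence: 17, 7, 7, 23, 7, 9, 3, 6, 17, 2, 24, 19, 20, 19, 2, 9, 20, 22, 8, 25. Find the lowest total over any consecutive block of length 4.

17 7 7 23 → sum 54
7 7 23 7 → sum 44
7 23 7 9 → sum 46
23 7 9 3 → sum 42
7 9 3 6 → sum 25
9 3 6 17 → sum 35
3 6 17 2 → sum 28
6 17 2 24 → sum 49
17 2 24 19 → sum 62
2 24 19 20 → sum 65
24 19 20 19 → sum 82
19 20 19 2 → sum 60
20 19 2 9 → sum 50
19 2 9 20 → sum 50
2 9 20 22 → sum 53
9 20 22 8 → sum 59
20 22 8 25 → sum 75
Lowest of these is 25.

25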